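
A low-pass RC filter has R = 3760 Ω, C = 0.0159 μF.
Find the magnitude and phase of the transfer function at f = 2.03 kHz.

Step 1 — Angular frequency: ω = 2π·2030 = 1.275e+04 rad/s.
Step 2 — Transfer function: H(jω) = 1/(1 + jωRC).
Step 3 — Denominator: 1 + jωRC = 1 + j·1.275e+04·3760·1.59e-08 = 1 + j0.7625.
Step 4 — H = 0.6323 - j0.4822.
Step 5 — Magnitude: |H| = 0.7952 (-2.0 dB); phase: φ = -37.3°.

|H| = 0.7952 (-2.0 dB), φ = -37.3°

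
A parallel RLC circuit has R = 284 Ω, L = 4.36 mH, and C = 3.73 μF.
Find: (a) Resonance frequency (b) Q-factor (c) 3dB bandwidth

Step 1 — Resonance: ω₀ = 1/√(LC) = 1/√(0.00436·3.73e-06) = 7842 rad/s.
Step 2 — f₀ = ω₀/(2π) = 1248 Hz.
Step 3 — Parallel Q: Q = R/(ω₀L) = 284/(7842·0.00436) = 8.307.
Step 4 — Bandwidth: Δω = ω₀/Q = 944 rad/s; BW = Δω/(2π) = 150.2 Hz.

(a) f₀ = 1248 Hz  (b) Q = 8.307  (c) BW = 150.2 Hz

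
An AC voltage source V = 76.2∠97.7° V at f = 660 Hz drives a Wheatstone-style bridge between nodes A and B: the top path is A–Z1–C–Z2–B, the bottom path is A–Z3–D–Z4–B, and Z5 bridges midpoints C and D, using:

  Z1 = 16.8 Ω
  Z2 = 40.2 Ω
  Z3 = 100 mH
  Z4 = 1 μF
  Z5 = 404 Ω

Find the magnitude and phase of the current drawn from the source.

Step 1 — Angular frequency: ω = 2π·f = 2π·660 = 4147 rad/s.
Step 2 — Component impedances:
  Z1: Z = R = 16.8 Ω
  Z2: Z = R = 40.2 Ω
  Z3: Z = jωL = j·4147·0.1 = 0 + j414.7 Ω
  Z4: Z = 1/(jωC) = -j/(ω·C) = 0 - j241.1 Ω
  Z5: Z = R = 404 Ω
Step 3 — Bridge requires nodal analysis (the Z5 bridge couples midpoints C and D, so the two paths cannot be reduced to a simple series/parallel combination). Setting node B to ground and injecting 1 A at node A, the 3-node admittance system at A, C, D solves to V_A = Z_AB = 47.2 + j1.684 Ω = 47.23∠2.0° Ω.
Step 4 — Source phasor: V = 76.2∠97.7° V = -10.21 + j75.51 V.
Step 5 — Ohm's law: I = V / Z_total = (-10.21 + j75.51) / (47.2 + j1.684) = -0.159 + j1.605 A.
Step 6 — Convert to polar: |I| = 1.613 A, ∠I = 95.7°.

I = 1.613∠95.7° A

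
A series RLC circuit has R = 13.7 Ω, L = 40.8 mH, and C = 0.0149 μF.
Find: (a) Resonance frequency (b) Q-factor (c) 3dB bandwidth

Step 1 — Resonance: ω₀ = 1/√(LC) = 1/√(0.0408·1.49e-08) = 4.056e+04 rad/s.
Step 2 — f₀ = ω₀/(2π) = 6455 Hz.
Step 3 — Series Q: Q = ω₀L/R = 4.056e+04·0.0408/13.7 = 120.8.
Step 4 — Bandwidth: Δω = ω₀/Q = 335.8 rad/s; BW = Δω/(2π) = 53.44 Hz.

(a) f₀ = 6455 Hz  (b) Q = 120.8  (c) BW = 53.44 Hz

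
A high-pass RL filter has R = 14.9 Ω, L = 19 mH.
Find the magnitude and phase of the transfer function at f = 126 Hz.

Step 1 — Angular frequency: ω = 2π·126 = 791.7 rad/s.
Step 2 — Transfer function: H(jω) = jωL/(R + jωL).
Step 3 — Numerator jωL = j·15.04; denominator R + jωL = 14.9 + j15.04.
Step 4 — H = 0.5047 + j0.5.
Step 5 — Magnitude: |H| = 0.7105 (-3.0 dB); phase: φ = 44.7°.

|H| = 0.7105 (-3.0 dB), φ = 44.7°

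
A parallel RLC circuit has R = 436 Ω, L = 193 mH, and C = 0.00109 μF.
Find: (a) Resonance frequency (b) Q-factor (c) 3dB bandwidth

Step 1 — Resonance: ω₀ = 1/√(LC) = 1/√(0.193·1.09e-09) = 6.895e+04 rad/s.
Step 2 — f₀ = ω₀/(2π) = 1.097e+04 Hz.
Step 3 — Parallel Q: Q = R/(ω₀L) = 436/(6.895e+04·0.193) = 0.03277.
Step 4 — Bandwidth: Δω = ω₀/Q = 2.104e+06 rad/s; BW = Δω/(2π) = 3.349e+05 Hz.

(a) f₀ = 1.097e+04 Hz  (b) Q = 0.03277  (c) BW = 3.349e+05 Hz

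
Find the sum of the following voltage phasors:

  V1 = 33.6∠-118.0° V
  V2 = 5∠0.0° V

Step 1 — Convert each phasor to rectangular form:
  V1 = 33.6·(cos(-118.0°) + j·sin(-118.0°)) = -15.77 - j29.67 V
  V2 = 5·(cos(0.0°) + j·sin(0.0°)) = 5 V
Step 2 — Sum components: V_total = -10.77 - j29.67 V.
Step 3 — Convert to polar: |V_total| = 31.56 V, ∠V_total = -110.0°.

V_total = 31.56∠-110.0° V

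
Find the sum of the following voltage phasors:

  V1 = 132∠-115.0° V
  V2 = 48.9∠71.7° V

Step 1 — Convert each phasor to rectangular form:
  V1 = 132·(cos(-115.0°) + j·sin(-115.0°)) = -55.79 - j119.6 V
  V2 = 48.9·(cos(71.7°) + j·sin(71.7°)) = 15.35 + j46.43 V
Step 2 — Sum components: V_total = -40.43 - j73.21 V.
Step 3 — Convert to polar: |V_total| = 83.63 V, ∠V_total = -118.9°.

V_total = 83.63∠-118.9° V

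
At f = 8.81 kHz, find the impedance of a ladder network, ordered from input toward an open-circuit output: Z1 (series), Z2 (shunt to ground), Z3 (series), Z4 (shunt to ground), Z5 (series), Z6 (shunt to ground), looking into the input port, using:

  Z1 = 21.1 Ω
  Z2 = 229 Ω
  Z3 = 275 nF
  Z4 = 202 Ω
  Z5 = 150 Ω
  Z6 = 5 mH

Step 1 — Angular frequency: ω = 2π·f = 2π·8810 = 5.535e+04 rad/s.
Step 2 — Component impedances:
  Z1: Z = R = 21.1 Ω
  Z2: Z = R = 229 Ω
  Z3: Z = 1/(jωC) = -j/(ω·C) = 0 - j65.69 Ω
  Z4: Z = R = 202 Ω
  Z5: Z = R = 150 Ω
  Z6: Z = jωL = j·5.535e+04·0.005 = 0 + j276.8 Ω
Step 3 — Ladder network (open output): work backward from the far end, alternating series and parallel combinations. Z_in = 104.3 - j3.801 Ω = 104.3∠-2.1° Ω.

Z = 104.3 - j3.801 Ω = 104.3∠-2.1° Ω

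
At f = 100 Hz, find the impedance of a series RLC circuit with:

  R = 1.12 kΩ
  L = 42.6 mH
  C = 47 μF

Step 1 — Angular frequency: ω = 2π·f = 2π·100 = 628.3 rad/s.
Step 2 — Component impedances:
  R: Z = R = 1120 Ω
  L: Z = jωL = j·628.3·0.0426 = 0 + j26.77 Ω
  C: Z = 1/(jωC) = -j/(ω·C) = 0 - j33.86 Ω
Step 3 — Series combination: Z_total = R + L + C = 1120 - j7.096 Ω = 1120∠-0.4° Ω.

Z = 1120 - j7.096 Ω = 1120∠-0.4° Ω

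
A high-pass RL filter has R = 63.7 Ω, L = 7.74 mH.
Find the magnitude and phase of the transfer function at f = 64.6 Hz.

Step 1 — Angular frequency: ω = 2π·64.6 = 405.9 rad/s.
Step 2 — Transfer function: H(jω) = jωL/(R + jωL).
Step 3 — Numerator jωL = j·3.142; denominator R + jωL = 63.7 + j3.142.
Step 4 — H = 0.002426 + j0.0492.
Step 5 — Magnitude: |H| = 0.04926 (-26.2 dB); phase: φ = 87.2°.

|H| = 0.04926 (-26.2 dB), φ = 87.2°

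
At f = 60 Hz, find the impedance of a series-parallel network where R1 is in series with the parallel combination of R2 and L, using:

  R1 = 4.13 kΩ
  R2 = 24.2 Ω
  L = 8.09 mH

Step 1 — Angular frequency: ω = 2π·f = 2π·60 = 377 rad/s.
Step 2 — Component impedances:
  R1: Z = R = 4130 Ω
  R2: Z = R = 24.2 Ω
  L: Z = jωL = j·377·0.00809 = 0 + j3.05 Ω
Step 3 — Parallel branch: R2 || L = 1/(1/R2 + 1/L) = 0.3784 + j3.002 Ω.
Step 4 — Series with R1: Z_total = R1 + (R2 || L) = 4130 + j3.002 Ω = 4130∠0.0° Ω.

Z = 4130 + j3.002 Ω = 4130∠0.0° Ω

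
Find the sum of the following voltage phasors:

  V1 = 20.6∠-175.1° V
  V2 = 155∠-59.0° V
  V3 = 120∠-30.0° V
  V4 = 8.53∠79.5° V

Step 1 — Convert each phasor to rectangular form:
  V1 = 20.6·(cos(-175.1°) + j·sin(-175.1°)) = -20.52 - j1.76 V
  V2 = 155·(cos(-59.0°) + j·sin(-59.0°)) = 79.83 - j132.9 V
  V3 = 120·(cos(-30.0°) + j·sin(-30.0°)) = 103.9 - j60 V
  V4 = 8.53·(cos(79.5°) + j·sin(79.5°)) = 1.554 + j8.387 V
Step 2 — Sum components: V_total = 164.8 - j186.2 V.
Step 3 — Convert to polar: |V_total| = 248.7 V, ∠V_total = -48.5°.

V_total = 248.7∠-48.5° V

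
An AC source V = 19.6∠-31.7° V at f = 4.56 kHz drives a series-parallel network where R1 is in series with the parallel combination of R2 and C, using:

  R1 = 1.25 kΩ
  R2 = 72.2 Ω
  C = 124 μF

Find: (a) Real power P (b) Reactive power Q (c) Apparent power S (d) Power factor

Step 1 — Angular frequency: ω = 2π·f = 2π·4560 = 2.865e+04 rad/s.
Step 2 — Component impedances:
  R1: Z = R = 1250 Ω
  R2: Z = R = 72.2 Ω
  C: Z = 1/(jωC) = -j/(ω·C) = 0 - j0.2815 Ω
Step 3 — Parallel branch: R2 || C = 1/(1/R2 + 1/C) = 0.001097 - j0.2815 Ω.
Step 4 — Series with R1: Z_total = R1 + (R2 || C) = 1250 - j0.2815 Ω = 1250∠-0.0° Ω.
Step 5 — Source phasor: V = 19.6∠-31.7° V = 16.68 - j10.3 V.
Step 6 — Current: I = V / Z = 0.01334 - j0.008236 A = 0.01568∠-31.7° A.
Step 7 — Complex power: S = V·I* = 0.3073 - j6.92e-05 VA.
Step 8 — Real power: P = Re(S) = 0.3073 W.
Step 9 — Reactive power: Q = Im(S) = -6.92e-05 VAR.
Step 10 — Apparent power: |S| = 0.3073 VA.
Step 11 — Power factor: PF = P/|S| = 1 (leading).

(a) P = 0.3073 W  (b) Q = -6.92e-05 VAR  (c) S = 0.3073 VA  (d) PF = 1 (leading)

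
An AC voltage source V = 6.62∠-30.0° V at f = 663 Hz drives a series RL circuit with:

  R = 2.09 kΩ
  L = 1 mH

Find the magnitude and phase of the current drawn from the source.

Step 1 — Angular frequency: ω = 2π·f = 2π·663 = 4166 rad/s.
Step 2 — Component impedances:
  R: Z = R = 2090 Ω
  L: Z = jωL = j·4166·0.001 = 0 + j4.166 Ω
Step 3 — Series combination: Z_total = R + L = 2090 + j4.166 Ω = 2090∠0.1° Ω.
Step 4 — Source phasor: V = 6.62∠-30.0° V = 5.733 - j3.31 V.
Step 5 — Ohm's law: I = V / Z_total = (5.733 - j3.31) / (2090 + j4.166) = 0.00274 - j0.001589 A.
Step 6 — Convert to polar: |I| = 0.003167 A, ∠I = -30.1°.

I = 0.003167∠-30.1° A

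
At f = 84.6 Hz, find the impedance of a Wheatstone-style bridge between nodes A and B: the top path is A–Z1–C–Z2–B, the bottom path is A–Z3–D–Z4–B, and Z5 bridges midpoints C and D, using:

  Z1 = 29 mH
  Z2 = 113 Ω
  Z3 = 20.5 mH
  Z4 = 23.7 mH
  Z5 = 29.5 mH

Step 1 — Angular frequency: ω = 2π·f = 2π·84.6 = 531.6 rad/s.
Step 2 — Component impedances:
  Z1: Z = jωL = j·531.6·0.029 = 0 + j15.42 Ω
  Z2: Z = R = 113 Ω
  Z3: Z = jωL = j·531.6·0.0205 = 0 + j10.9 Ω
  Z4: Z = jωL = j·531.6·0.0237 = 0 + j12.6 Ω
  Z5: Z = jωL = j·531.6·0.0295 = 0 + j15.68 Ω
Step 3 — Bridge requires nodal analysis (the Z5 bridge couples midpoints C and D, so the two paths cannot be reduced to a simple series/parallel combination). Setting node B to ground and injecting 1 A at node A, the 3-node admittance system at A, C, D solves to V_A = Z_AB = 2.365 + j20.2 Ω = 20.34∠83.3° Ω.

Z = 2.365 + j20.2 Ω = 20.34∠83.3° Ω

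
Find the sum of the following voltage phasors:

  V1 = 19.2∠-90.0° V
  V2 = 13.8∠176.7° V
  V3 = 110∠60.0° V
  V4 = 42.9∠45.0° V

Step 1 — Convert each phasor to rectangular form:
  V1 = 19.2·(cos(-90.0°) + j·sin(-90.0°)) = 0 - j19.2 V
  V2 = 13.8·(cos(176.7°) + j·sin(176.7°)) = -13.78 + j0.7944 V
  V3 = 110·(cos(60.0°) + j·sin(60.0°)) = 55 + j95.26 V
  V4 = 42.9·(cos(45.0°) + j·sin(45.0°)) = 30.33 + j30.33 V
Step 2 — Sum components: V_total = 71.56 + j107.2 V.
Step 3 — Convert to polar: |V_total| = 128.9 V, ∠V_total = 56.3°.

V_total = 128.9∠56.3° V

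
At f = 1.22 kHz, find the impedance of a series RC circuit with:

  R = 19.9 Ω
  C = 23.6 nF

Step 1 — Angular frequency: ω = 2π·f = 2π·1220 = 7665 rad/s.
Step 2 — Component impedances:
  R: Z = R = 19.9 Ω
  C: Z = 1/(jωC) = -j/(ω·C) = 0 - j5528 Ω
Step 3 — Series combination: Z_total = R + C = 19.9 - j5528 Ω = 5528∠-89.8° Ω.

Z = 19.9 - j5528 Ω = 5528∠-89.8° Ω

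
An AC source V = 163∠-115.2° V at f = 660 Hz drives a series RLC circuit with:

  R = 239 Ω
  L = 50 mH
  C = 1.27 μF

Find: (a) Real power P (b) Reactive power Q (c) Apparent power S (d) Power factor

Step 1 — Angular frequency: ω = 2π·f = 2π·660 = 4147 rad/s.
Step 2 — Component impedances:
  R: Z = R = 239 Ω
  L: Z = jωL = j·4147·0.05 = 0 + j207.3 Ω
  C: Z = 1/(jωC) = -j/(ω·C) = 0 - j189.9 Ω
Step 3 — Series combination: Z_total = R + L + C = 239 + j17.47 Ω = 239.6∠4.2° Ω.
Step 4 — Source phasor: V = 163∠-115.2° V = -69.4 - j147.5 V.
Step 5 — Current: I = V / Z = -0.3337 - j0.5927 A = 0.6802∠-119.4° A.
Step 6 — Complex power: S = V·I* = 110.6 + j8.082 VA.
Step 7 — Real power: P = Re(S) = 110.6 W.
Step 8 — Reactive power: Q = Im(S) = 8.082 VAR.
Step 9 — Apparent power: |S| = 110.9 VA.
Step 10 — Power factor: PF = P/|S| = 0.9973 (lagging).

(a) P = 110.6 W  (b) Q = 8.082 VAR  (c) S = 110.9 VA  (d) PF = 0.9973 (lagging)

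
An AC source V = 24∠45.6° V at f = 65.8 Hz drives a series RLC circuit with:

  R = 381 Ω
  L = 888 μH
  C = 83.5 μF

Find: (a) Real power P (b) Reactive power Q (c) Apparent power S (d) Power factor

Step 1 — Angular frequency: ω = 2π·f = 2π·65.8 = 413.4 rad/s.
Step 2 — Component impedances:
  R: Z = R = 381 Ω
  L: Z = jωL = j·413.4·0.000888 = 0 + j0.3671 Ω
  C: Z = 1/(jωC) = -j/(ω·C) = 0 - j28.97 Ω
Step 3 — Series combination: Z_total = R + L + C = 381 - j28.6 Ω = 382.1∠-4.3° Ω.
Step 4 — Source phasor: V = 24∠45.6° V = 16.79 + j17.15 V.
Step 5 — Current: I = V / Z = 0.04047 + j0.04804 A = 0.06282∠49.9° A.
Step 6 — Complex power: S = V·I* = 1.503 - j0.1128 VA.
Step 7 — Real power: P = Re(S) = 1.503 W.
Step 8 — Reactive power: Q = Im(S) = -0.1128 VAR.
Step 9 — Apparent power: |S| = 1.508 VA.
Step 10 — Power factor: PF = P/|S| = 0.9972 (leading).

(a) P = 1.503 W  (b) Q = -0.1128 VAR  (c) S = 1.508 VA  (d) PF = 0.9972 (leading)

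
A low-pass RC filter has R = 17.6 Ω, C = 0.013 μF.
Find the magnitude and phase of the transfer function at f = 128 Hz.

Step 1 — Angular frequency: ω = 2π·128 = 804.2 rad/s.
Step 2 — Transfer function: H(jω) = 1/(1 + jωRC).
Step 3 — Denominator: 1 + jωRC = 1 + j·804.2·17.6·1.3e-08 = 1 + j0.000184.
Step 4 — H = 1 - j0.000184.
Step 5 — Magnitude: |H| = 1 (-0.0 dB); phase: φ = -0.0°.

|H| = 1 (-0.0 dB), φ = -0.0°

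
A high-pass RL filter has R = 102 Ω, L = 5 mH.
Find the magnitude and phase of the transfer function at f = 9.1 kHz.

Step 1 — Angular frequency: ω = 2π·9100 = 5.718e+04 rad/s.
Step 2 — Transfer function: H(jω) = jωL/(R + jωL).
Step 3 — Numerator jωL = j·285.9; denominator R + jωL = 102 + j285.9.
Step 4 — H = 0.8871 + j0.3165.
Step 5 — Magnitude: |H| = 0.9418 (-0.5 dB); phase: φ = 19.6°.

|H| = 0.9418 (-0.5 dB), φ = 19.6°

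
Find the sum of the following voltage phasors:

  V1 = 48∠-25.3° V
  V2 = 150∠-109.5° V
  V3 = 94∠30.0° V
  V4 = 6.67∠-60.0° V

Step 1 — Convert each phasor to rectangular form:
  V1 = 48·(cos(-25.3°) + j·sin(-25.3°)) = 43.4 - j20.51 V
  V2 = 150·(cos(-109.5°) + j·sin(-109.5°)) = -50.07 - j141.4 V
  V3 = 94·(cos(30.0°) + j·sin(30.0°)) = 81.41 + j47 V
  V4 = 6.67·(cos(-60.0°) + j·sin(-60.0°)) = 3.335 - j5.776 V
Step 2 — Sum components: V_total = 78.07 - j120.7 V.
Step 3 — Convert to polar: |V_total| = 143.7 V, ∠V_total = -57.1°.

V_total = 143.7∠-57.1° V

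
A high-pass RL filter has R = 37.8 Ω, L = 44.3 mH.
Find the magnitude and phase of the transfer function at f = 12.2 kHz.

Step 1 — Angular frequency: ω = 2π·1.22e+04 = 7.665e+04 rad/s.
Step 2 — Transfer function: H(jω) = jωL/(R + jωL).
Step 3 — Numerator jωL = j·3396; denominator R + jωL = 37.8 + j3396.
Step 4 — H = 0.9999 + j0.01113.
Step 5 — Magnitude: |H| = 0.9999 (-0.0 dB); phase: φ = 0.6°.

|H| = 0.9999 (-0.0 dB), φ = 0.6°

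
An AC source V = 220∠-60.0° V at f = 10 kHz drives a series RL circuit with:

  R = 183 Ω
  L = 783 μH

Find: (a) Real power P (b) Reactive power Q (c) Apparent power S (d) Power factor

Step 1 — Angular frequency: ω = 2π·f = 2π·1e+04 = 6.283e+04 rad/s.
Step 2 — Component impedances:
  R: Z = R = 183 Ω
  L: Z = jωL = j·6.283e+04·0.000783 = 0 + j49.2 Ω
Step 3 — Series combination: Z_total = R + L = 183 + j49.2 Ω = 189.5∠15.0° Ω.
Step 4 — Source phasor: V = 220∠-60.0° V = 110 - j190.5 V.
Step 5 — Current: I = V / Z = 0.2995 - j1.122 A = 1.161∠-75.0° A.
Step 6 — Complex power: S = V·I* = 246.7 + j66.31 VA.
Step 7 — Real power: P = Re(S) = 246.7 W.
Step 8 — Reactive power: Q = Im(S) = 66.31 VAR.
Step 9 — Apparent power: |S| = 255.4 VA.
Step 10 — Power factor: PF = P/|S| = 0.9657 (lagging).

(a) P = 246.7 W  (b) Q = 66.31 VAR  (c) S = 255.4 VA  (d) PF = 0.9657 (lagging)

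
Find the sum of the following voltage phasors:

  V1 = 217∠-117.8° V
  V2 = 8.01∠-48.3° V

Step 1 — Convert each phasor to rectangular form:
  V1 = 217·(cos(-117.8°) + j·sin(-117.8°)) = -101.2 - j192 V
  V2 = 8.01·(cos(-48.3°) + j·sin(-48.3°)) = 5.328 - j5.981 V
Step 2 — Sum components: V_total = -95.88 - j197.9 V.
Step 3 — Convert to polar: |V_total| = 219.9 V, ∠V_total = -115.8°.

V_total = 219.9∠-115.8° V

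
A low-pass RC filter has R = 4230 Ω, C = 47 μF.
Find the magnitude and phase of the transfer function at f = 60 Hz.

Step 1 — Angular frequency: ω = 2π·60 = 377 rad/s.
Step 2 — Transfer function: H(jω) = 1/(1 + jωRC).
Step 3 — Denominator: 1 + jωRC = 1 + j·377·4230·4.7e-05 = 1 + j74.95.
Step 4 — H = 0.000178 - j0.01334.
Step 5 — Magnitude: |H| = 0.01334 (-37.5 dB); phase: φ = -89.2°.

|H| = 0.01334 (-37.5 dB), φ = -89.2°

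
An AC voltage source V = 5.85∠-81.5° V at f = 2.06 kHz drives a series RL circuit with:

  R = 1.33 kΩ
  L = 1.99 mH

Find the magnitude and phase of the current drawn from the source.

Step 1 — Angular frequency: ω = 2π·f = 2π·2060 = 1.294e+04 rad/s.
Step 2 — Component impedances:
  R: Z = R = 1330 Ω
  L: Z = jωL = j·1.294e+04·0.00199 = 0 + j25.76 Ω
Step 3 — Series combination: Z_total = R + L = 1330 + j25.76 Ω = 1330∠1.1° Ω.
Step 4 — Source phasor: V = 5.85∠-81.5° V = 0.8647 - j5.786 V.
Step 5 — Ohm's law: I = V / Z_total = (0.8647 - j5.786) / (1330 + j25.76) = 0.0005657 - j0.004361 A.
Step 6 — Convert to polar: |I| = 0.004398 A, ∠I = -82.6°.

I = 0.004398∠-82.6° A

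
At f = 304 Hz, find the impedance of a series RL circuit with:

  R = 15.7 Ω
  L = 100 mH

Step 1 — Angular frequency: ω = 2π·f = 2π·304 = 1910 rad/s.
Step 2 — Component impedances:
  R: Z = R = 15.7 Ω
  L: Z = jωL = j·1910·0.1 = 0 + j191 Ω
Step 3 — Series combination: Z_total = R + L = 15.7 + j191 Ω = 191.7∠85.3° Ω.

Z = 15.7 + j191 Ω = 191.7∠85.3° Ω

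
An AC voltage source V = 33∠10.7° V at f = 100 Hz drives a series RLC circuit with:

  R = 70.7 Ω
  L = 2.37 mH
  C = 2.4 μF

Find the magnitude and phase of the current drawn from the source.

Step 1 — Angular frequency: ω = 2π·f = 2π·100 = 628.3 rad/s.
Step 2 — Component impedances:
  R: Z = R = 70.7 Ω
  L: Z = jωL = j·628.3·0.00237 = 0 + j1.489 Ω
  C: Z = 1/(jωC) = -j/(ω·C) = 0 - j663.1 Ω
Step 3 — Series combination: Z_total = R + L + C = 70.7 - j661.7 Ω = 665.4∠-83.9° Ω.
Step 4 — Source phasor: V = 33∠10.7° V = 32.43 + j6.127 V.
Step 5 — Ohm's law: I = V / Z_total = (32.43 + j6.127) / (70.7 - j661.7) = -0.003978 + j0.04943 A.
Step 6 — Convert to polar: |I| = 0.04959 A, ∠I = 94.6°.

I = 0.04959∠94.6° A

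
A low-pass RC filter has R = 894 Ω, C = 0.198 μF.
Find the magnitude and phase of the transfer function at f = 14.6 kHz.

Step 1 — Angular frequency: ω = 2π·1.46e+04 = 9.173e+04 rad/s.
Step 2 — Transfer function: H(jω) = 1/(1 + jωRC).
Step 3 — Denominator: 1 + jωRC = 1 + j·9.173e+04·894·1.98e-07 = 1 + j16.24.
Step 4 — H = 0.003778 - j0.06135.
Step 5 — Magnitude: |H| = 0.06147 (-24.2 dB); phase: φ = -86.5°.

|H| = 0.06147 (-24.2 dB), φ = -86.5°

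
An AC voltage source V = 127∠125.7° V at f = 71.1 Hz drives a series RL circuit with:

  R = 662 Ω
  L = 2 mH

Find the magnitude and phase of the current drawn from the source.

Step 1 — Angular frequency: ω = 2π·f = 2π·71.1 = 446.7 rad/s.
Step 2 — Component impedances:
  R: Z = R = 662 Ω
  L: Z = jωL = j·446.7·0.002 = 0 + j0.8935 Ω
Step 3 — Series combination: Z_total = R + L = 662 + j0.8935 Ω = 662∠0.1° Ω.
Step 4 — Source phasor: V = 127∠125.7° V = -74.11 + j103.1 V.
Step 5 — Ohm's law: I = V / Z_total = (-74.11 + j103.1) / (662 + j0.8935) = -0.1117 + j0.1559 A.
Step 6 — Convert to polar: |I| = 0.1918 A, ∠I = 125.6°.

I = 0.1918∠125.6° A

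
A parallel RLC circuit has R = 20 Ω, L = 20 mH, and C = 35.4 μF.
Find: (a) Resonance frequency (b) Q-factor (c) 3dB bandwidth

Step 1 — Resonance: ω₀ = 1/√(LC) = 1/√(0.02·3.54e-05) = 1188 rad/s.
Step 2 — f₀ = ω₀/(2π) = 189.1 Hz.
Step 3 — Parallel Q: Q = R/(ω₀L) = 20/(1188·0.02) = 0.8414.
Step 4 — Bandwidth: Δω = ω₀/Q = 1412 rad/s; BW = Δω/(2π) = 224.8 Hz.

(a) f₀ = 189.1 Hz  (b) Q = 0.8414  (c) BW = 224.8 Hz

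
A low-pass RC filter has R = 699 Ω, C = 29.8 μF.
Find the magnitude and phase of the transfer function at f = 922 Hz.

Step 1 — Angular frequency: ω = 2π·922 = 5793 rad/s.
Step 2 — Transfer function: H(jω) = 1/(1 + jωRC).
Step 3 — Denominator: 1 + jωRC = 1 + j·5793·699·2.98e-05 = 1 + j120.7.
Step 4 — H = 6.867e-05 - j0.008286.
Step 5 — Magnitude: |H| = 0.008287 (-41.6 dB); phase: φ = -89.5°.

|H| = 0.008287 (-41.6 dB), φ = -89.5°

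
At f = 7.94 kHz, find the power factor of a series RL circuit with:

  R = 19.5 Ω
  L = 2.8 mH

Step 1 — Angular frequency: ω = 2π·f = 2π·7940 = 4.989e+04 rad/s.
Step 2 — Component impedances:
  R: Z = R = 19.5 Ω
  L: Z = jωL = j·4.989e+04·0.0028 = 0 + j139.7 Ω
Step 3 — Series combination: Z_total = R + L = 19.5 + j139.7 Ω = 141∠82.1° Ω.
Step 4 — Power factor: PF = cos(φ) = Re(Z)/|Z| = 19.5/141 = 0.1383.
Step 5 — Type: Im(Z) = 139.7 ⇒ lagging (phase φ = 82.1°).

PF = 0.1383 (lagging, φ = 82.1°)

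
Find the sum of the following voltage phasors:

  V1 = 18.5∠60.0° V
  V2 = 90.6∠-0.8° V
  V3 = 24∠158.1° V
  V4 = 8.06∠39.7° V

Step 1 — Convert each phasor to rectangular form:
  V1 = 18.5·(cos(60.0°) + j·sin(60.0°)) = 9.25 + j16.02 V
  V2 = 90.6·(cos(-0.8°) + j·sin(-0.8°)) = 90.59 - j1.265 V
  V3 = 24·(cos(158.1°) + j·sin(158.1°)) = -22.27 + j8.952 V
  V4 = 8.06·(cos(39.7°) + j·sin(39.7°)) = 6.201 + j5.148 V
Step 2 — Sum components: V_total = 83.77 + j28.86 V.
Step 3 — Convert to polar: |V_total| = 88.61 V, ∠V_total = 19.0°.

V_total = 88.61∠19.0° V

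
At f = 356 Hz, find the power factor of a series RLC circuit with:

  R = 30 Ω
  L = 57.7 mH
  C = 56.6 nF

Step 1 — Angular frequency: ω = 2π·f = 2π·356 = 2237 rad/s.
Step 2 — Component impedances:
  R: Z = R = 30 Ω
  L: Z = jωL = j·2237·0.0577 = 0 + j129.1 Ω
  C: Z = 1/(jωC) = -j/(ω·C) = 0 - j7899 Ω
Step 3 — Series combination: Z_total = R + L + C = 30 - j7770 Ω = 7770∠-89.8° Ω.
Step 4 — Power factor: PF = cos(φ) = Re(Z)/|Z| = 30/7770 = 0.003861.
Step 5 — Type: Im(Z) = -7770 ⇒ leading (phase φ = -89.8°).

PF = 0.003861 (leading, φ = -89.8°)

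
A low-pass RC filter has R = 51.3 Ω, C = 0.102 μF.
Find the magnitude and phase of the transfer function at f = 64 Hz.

Step 1 — Angular frequency: ω = 2π·64 = 402.1 rad/s.
Step 2 — Transfer function: H(jω) = 1/(1 + jωRC).
Step 3 — Denominator: 1 + jωRC = 1 + j·402.1·51.3·1.02e-07 = 1 + j0.002104.
Step 4 — H = 1 - j0.002104.
Step 5 — Magnitude: |H| = 1 (-0.0 dB); phase: φ = -0.1°.

|H| = 1 (-0.0 dB), φ = -0.1°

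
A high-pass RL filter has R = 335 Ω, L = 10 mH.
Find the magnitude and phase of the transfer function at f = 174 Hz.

Step 1 — Angular frequency: ω = 2π·174 = 1093 rad/s.
Step 2 — Transfer function: H(jω) = jωL/(R + jωL).
Step 3 — Numerator jωL = j·10.93; denominator R + jωL = 335 + j10.93.
Step 4 — H = 0.001064 + j0.0326.
Step 5 — Magnitude: |H| = 0.03262 (-29.7 dB); phase: φ = 88.1°.

|H| = 0.03262 (-29.7 dB), φ = 88.1°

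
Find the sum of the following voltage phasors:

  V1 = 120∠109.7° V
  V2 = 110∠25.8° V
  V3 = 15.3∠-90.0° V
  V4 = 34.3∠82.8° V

Step 1 — Convert each phasor to rectangular form:
  V1 = 120·(cos(109.7°) + j·sin(109.7°)) = -40.45 + j113 V
  V2 = 110·(cos(25.8°) + j·sin(25.8°)) = 99.04 + j47.88 V
  V3 = 15.3·(cos(-90.0°) + j·sin(-90.0°)) = 0 - j15.3 V
  V4 = 34.3·(cos(82.8°) + j·sin(82.8°)) = 4.299 + j34.03 V
Step 2 — Sum components: V_total = 62.88 + j179.6 V.
Step 3 — Convert to polar: |V_total| = 190.3 V, ∠V_total = 70.7°.

V_total = 190.3∠70.7° V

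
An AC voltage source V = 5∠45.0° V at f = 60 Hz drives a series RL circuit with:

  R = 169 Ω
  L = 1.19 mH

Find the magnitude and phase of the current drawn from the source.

Step 1 — Angular frequency: ω = 2π·f = 2π·60 = 377 rad/s.
Step 2 — Component impedances:
  R: Z = R = 169 Ω
  L: Z = jωL = j·377·0.00119 = 0 + j0.4486 Ω
Step 3 — Series combination: Z_total = R + L = 169 + j0.4486 Ω = 169∠0.2° Ω.
Step 4 — Source phasor: V = 5∠45.0° V = 3.536 + j3.536 V.
Step 5 — Ohm's law: I = V / Z_total = (3.536 + j3.536) / (169 + j0.4486) = 0.02098 + j0.02086 A.
Step 6 — Convert to polar: |I| = 0.02959 A, ∠I = 44.8°.

I = 0.02959∠44.8° A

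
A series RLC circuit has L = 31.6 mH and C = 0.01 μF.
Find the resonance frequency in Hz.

Step 1 — Resonance condition Im(Z)=0 gives ω₀ = 1/√(LC).
Step 2 — ω₀ = 1/√(0.0316·1e-08) = 5.625e+04 rad/s.
Step 3 — f₀ = ω₀/(2π) = 8953 Hz.

f₀ = 8953 Hz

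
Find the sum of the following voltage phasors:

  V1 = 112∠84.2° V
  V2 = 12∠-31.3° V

Step 1 — Convert each phasor to rectangular form:
  V1 = 112·(cos(84.2°) + j·sin(84.2°)) = 11.32 + j111.4 V
  V2 = 12·(cos(-31.3°) + j·sin(-31.3°)) = 10.25 - j6.234 V
Step 2 — Sum components: V_total = 21.57 + j105.2 V.
Step 3 — Convert to polar: |V_total| = 107.4 V, ∠V_total = 78.4°.

V_total = 107.4∠78.4° V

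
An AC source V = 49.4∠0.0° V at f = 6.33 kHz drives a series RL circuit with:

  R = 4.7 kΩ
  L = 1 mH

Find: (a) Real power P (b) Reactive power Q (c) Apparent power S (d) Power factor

Step 1 — Angular frequency: ω = 2π·f = 2π·6330 = 3.977e+04 rad/s.
Step 2 — Component impedances:
  R: Z = R = 4700 Ω
  L: Z = jωL = j·3.977e+04·0.001 = 0 + j39.77 Ω
Step 3 — Series combination: Z_total = R + L = 4700 + j39.77 Ω = 4700∠0.5° Ω.
Step 4 — Source phasor: V = 49.4∠0.0° V = 49.4 V.
Step 5 — Current: I = V / Z = 0.01051 - j8.894e-05 A = 0.01051∠-0.5° A.
Step 6 — Complex power: S = V·I* = 0.5192 + j0.004394 VA.
Step 7 — Real power: P = Re(S) = 0.5192 W.
Step 8 — Reactive power: Q = Im(S) = 0.004394 VAR.
Step 9 — Apparent power: |S| = 0.5192 VA.
Step 10 — Power factor: PF = P/|S| = 1 (lagging).

(a) P = 0.5192 W  (b) Q = 0.004394 VAR  (c) S = 0.5192 VA  (d) PF = 1 (lagging)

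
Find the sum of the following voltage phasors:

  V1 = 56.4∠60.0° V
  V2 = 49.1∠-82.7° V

Step 1 — Convert each phasor to rectangular form:
  V1 = 56.4·(cos(60.0°) + j·sin(60.0°)) = 28.2 + j48.84 V
  V2 = 49.1·(cos(-82.7°) + j·sin(-82.7°)) = 6.239 - j48.7 V
Step 2 — Sum components: V_total = 34.44 + j0.1418 V.
Step 3 — Convert to polar: |V_total| = 34.44 V, ∠V_total = 0.2°.

V_total = 34.44∠0.2° V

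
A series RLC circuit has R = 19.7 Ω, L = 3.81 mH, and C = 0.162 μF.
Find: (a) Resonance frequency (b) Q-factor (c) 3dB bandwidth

Step 1 — Resonance: ω₀ = 1/√(LC) = 1/√(0.00381·1.62e-07) = 4.025e+04 rad/s.
Step 2 — f₀ = ω₀/(2π) = 6406 Hz.
Step 3 — Series Q: Q = ω₀L/R = 4.025e+04·0.00381/19.7 = 7.785.
Step 4 — Bandwidth: Δω = ω₀/Q = 5171 rad/s; BW = Δω/(2π) = 822.9 Hz.

(a) f₀ = 6406 Hz  (b) Q = 7.785  (c) BW = 822.9 Hz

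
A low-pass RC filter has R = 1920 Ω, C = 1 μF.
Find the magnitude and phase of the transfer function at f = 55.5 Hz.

Step 1 — Angular frequency: ω = 2π·55.5 = 348.7 rad/s.
Step 2 — Transfer function: H(jω) = 1/(1 + jωRC).
Step 3 — Denominator: 1 + jωRC = 1 + j·348.7·1920·1e-06 = 1 + j0.6695.
Step 4 — H = 0.6905 - j0.4623.
Step 5 — Magnitude: |H| = 0.8309 (-1.6 dB); phase: φ = -33.8°.

|H| = 0.8309 (-1.6 dB), φ = -33.8°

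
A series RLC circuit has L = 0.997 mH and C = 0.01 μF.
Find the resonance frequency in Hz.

Step 1 — Resonance condition Im(Z)=0 gives ω₀ = 1/√(LC).
Step 2 — ω₀ = 1/√(0.000997·1e-08) = 3.167e+05 rad/s.
Step 3 — f₀ = ω₀/(2π) = 5.04e+04 Hz.

f₀ = 5.04e+04 Hz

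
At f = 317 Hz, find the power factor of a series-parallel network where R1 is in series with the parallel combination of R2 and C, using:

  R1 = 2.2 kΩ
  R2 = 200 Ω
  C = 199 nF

Step 1 — Angular frequency: ω = 2π·f = 2π·317 = 1992 rad/s.
Step 2 — Component impedances:
  R1: Z = R = 2200 Ω
  R2: Z = R = 200 Ω
  C: Z = 1/(jωC) = -j/(ω·C) = 0 - j2523 Ω
Step 3 — Parallel branch: R2 || C = 1/(1/R2 + 1/C) = 198.8 - j15.76 Ω.
Step 4 — Series with R1: Z_total = R1 + (R2 || C) = 2399 - j15.76 Ω = 2399∠-0.4° Ω.
Step 5 — Power factor: PF = cos(φ) = Re(Z)/|Z| = 2399/2399 = 1.
Step 6 — Type: Im(Z) = -15.76 ⇒ leading (phase φ = -0.4°).

PF = 1 (leading, φ = -0.4°)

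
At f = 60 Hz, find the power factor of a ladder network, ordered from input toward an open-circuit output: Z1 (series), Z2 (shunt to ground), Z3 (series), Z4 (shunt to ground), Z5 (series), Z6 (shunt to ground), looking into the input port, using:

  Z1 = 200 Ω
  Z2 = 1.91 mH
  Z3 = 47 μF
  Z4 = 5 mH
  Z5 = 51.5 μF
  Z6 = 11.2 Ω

Step 1 — Angular frequency: ω = 2π·f = 2π·60 = 377 rad/s.
Step 2 — Component impedances:
  Z1: Z = R = 200 Ω
  Z2: Z = jωL = j·377·0.00191 = 0 + j0.7201 Ω
  Z3: Z = 1/(jωC) = -j/(ω·C) = 0 - j56.44 Ω
  Z4: Z = jωL = j·377·0.005 = 0 + j1.885 Ω
  Z5: Z = 1/(jωC) = -j/(ω·C) = 0 - j51.51 Ω
  Z6: Z = R = 11.2 Ω
Step 3 — Ladder network (open output): work backward from the far end, alternating series and parallel combinations. Z_in = 200 + j0.7297 Ω = 200∠0.2° Ω.
Step 4 — Power factor: PF = cos(φ) = Re(Z)/|Z| = 200/200 = 1.
Step 5 — Type: Im(Z) = 0.7297 ⇒ lagging (phase φ = 0.2°).

PF = 1 (lagging, φ = 0.2°)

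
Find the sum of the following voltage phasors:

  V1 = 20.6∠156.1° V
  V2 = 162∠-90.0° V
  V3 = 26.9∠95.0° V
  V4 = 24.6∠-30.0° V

Step 1 — Convert each phasor to rectangular form:
  V1 = 20.6·(cos(156.1°) + j·sin(156.1°)) = -18.83 + j8.346 V
  V2 = 162·(cos(-90.0°) + j·sin(-90.0°)) = 0 - j162 V
  V3 = 26.9·(cos(95.0°) + j·sin(95.0°)) = -2.344 + j26.8 V
  V4 = 24.6·(cos(-30.0°) + j·sin(-30.0°)) = 21.3 - j12.3 V
Step 2 — Sum components: V_total = 0.1261 - j139.2 V.
Step 3 — Convert to polar: |V_total| = 139.2 V, ∠V_total = -89.9°.

V_total = 139.2∠-89.9° V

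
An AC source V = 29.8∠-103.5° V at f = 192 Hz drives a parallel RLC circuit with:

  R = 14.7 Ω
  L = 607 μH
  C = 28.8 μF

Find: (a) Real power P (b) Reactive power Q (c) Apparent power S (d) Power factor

Step 1 — Angular frequency: ω = 2π·f = 2π·192 = 1206 rad/s.
Step 2 — Component impedances:
  R: Z = R = 14.7 Ω
  L: Z = jωL = j·1206·0.000607 = 0 + j0.7323 Ω
  C: Z = 1/(jωC) = -j/(ω·C) = 0 - j28.78 Ω
Step 3 — Parallel combination: 1/Z_total = 1/R + 1/L + 1/C; Z_total = 0.03831 + j0.7494 Ω = 0.7504∠87.1° Ω.
Step 4 — Source phasor: V = 29.8∠-103.5° V = -6.957 - j28.98 V.
Step 5 — Current: I = V / Z = -39.04 + j7.287 A = 39.71∠169.4° A.
Step 6 — Complex power: S = V·I* = 60.41 + j1182 VA.
Step 7 — Real power: P = Re(S) = 60.41 W.
Step 8 — Reactive power: Q = Im(S) = 1182 VAR.
Step 9 — Apparent power: |S| = 1183 VA.
Step 10 — Power factor: PF = P/|S| = 0.05105 (lagging).

(a) P = 60.41 W  (b) Q = 1182 VAR  (c) S = 1183 VA  (d) PF = 0.05105 (lagging)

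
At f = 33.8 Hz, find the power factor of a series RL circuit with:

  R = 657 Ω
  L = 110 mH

Step 1 — Angular frequency: ω = 2π·f = 2π·33.8 = 212.4 rad/s.
Step 2 — Component impedances:
  R: Z = R = 657 Ω
  L: Z = jωL = j·212.4·0.11 = 0 + j23.36 Ω
Step 3 — Series combination: Z_total = R + L = 657 + j23.36 Ω = 657.4∠2.0° Ω.
Step 4 — Power factor: PF = cos(φ) = Re(Z)/|Z| = 657/657.4 = 0.9994.
Step 5 — Type: Im(Z) = 23.36 ⇒ lagging (phase φ = 2.0°).

PF = 0.9994 (lagging, φ = 2.0°)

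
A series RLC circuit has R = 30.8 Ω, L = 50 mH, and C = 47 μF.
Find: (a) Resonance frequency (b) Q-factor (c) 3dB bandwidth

Step 1 — Resonance condition Im(Z)=0 gives ω₀ = 1/√(LC).
Step 2 — ω₀ = 1/√(0.05·4.7e-05) = 652.3 rad/s.
Step 3 — f₀ = ω₀/(2π) = 103.8 Hz.
Step 4 — Series Q: Q = ω₀L/R = 652.3·0.05/30.8 = 1.059.
Step 5 — 3dB bandwidth: Δω = ω₀/Q = 616 rad/s; BW = Δω/(2π) = 98.04 Hz.

(a) f₀ = 103.8 Hz  (b) Q = 1.059  (c) BW = 98.04 Hz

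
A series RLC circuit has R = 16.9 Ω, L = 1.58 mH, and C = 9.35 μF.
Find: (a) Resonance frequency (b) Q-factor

Step 1 — Resonance condition Im(Z)=0 gives ω₀ = 1/√(LC).
Step 2 — ω₀ = 1/√(0.00158·9.35e-06) = 8227 rad/s.
Step 3 — f₀ = ω₀/(2π) = 1309 Hz.
Step 4 — Series Q: Q = ω₀L/R = 8227·0.00158/16.9 = 0.7692.

(a) f₀ = 1309 Hz  (b) Q = 0.7692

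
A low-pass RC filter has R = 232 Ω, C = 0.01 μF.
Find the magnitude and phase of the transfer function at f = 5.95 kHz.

Step 1 — Angular frequency: ω = 2π·5950 = 3.738e+04 rad/s.
Step 2 — Transfer function: H(jω) = 1/(1 + jωRC).
Step 3 — Denominator: 1 + jωRC = 1 + j·3.738e+04·232·1e-08 = 1 + j0.08673.
Step 4 — H = 0.9925 - j0.08609.
Step 5 — Magnitude: |H| = 0.9963 (-0.0 dB); phase: φ = -5.0°.

|H| = 0.9963 (-0.0 dB), φ = -5.0°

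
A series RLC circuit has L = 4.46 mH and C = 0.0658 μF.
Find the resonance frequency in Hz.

Step 1 — Resonance condition Im(Z)=0 gives ω₀ = 1/√(LC).
Step 2 — ω₀ = 1/√(0.00446·6.58e-08) = 5.837e+04 rad/s.
Step 3 — f₀ = ω₀/(2π) = 9291 Hz.

f₀ = 9291 Hz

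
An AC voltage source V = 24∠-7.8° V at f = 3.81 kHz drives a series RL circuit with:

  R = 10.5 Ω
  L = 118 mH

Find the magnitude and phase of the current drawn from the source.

Step 1 — Angular frequency: ω = 2π·f = 2π·3810 = 2.394e+04 rad/s.
Step 2 — Component impedances:
  R: Z = R = 10.5 Ω
  L: Z = jωL = j·2.394e+04·0.118 = 0 + j2825 Ω
Step 3 — Series combination: Z_total = R + L = 10.5 + j2825 Ω = 2825∠89.8° Ω.
Step 4 — Source phasor: V = 24∠-7.8° V = 23.78 - j3.257 V.
Step 5 — Ohm's law: I = V / Z_total = (23.78 - j3.257) / (10.5 + j2825) = -0.001122 - j0.008422 A.
Step 6 — Convert to polar: |I| = 0.008496 A, ∠I = -97.6°.

I = 0.008496∠-97.6° A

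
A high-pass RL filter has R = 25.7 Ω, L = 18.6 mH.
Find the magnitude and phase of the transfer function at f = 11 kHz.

Step 1 — Angular frequency: ω = 2π·1.1e+04 = 6.912e+04 rad/s.
Step 2 — Transfer function: H(jω) = jωL/(R + jωL).
Step 3 — Numerator jωL = j·1286; denominator R + jωL = 25.7 + j1286.
Step 4 — H = 0.9996 + j0.01998.
Step 5 — Magnitude: |H| = 0.9998 (-0.0 dB); phase: φ = 1.1°.

|H| = 0.9998 (-0.0 dB), φ = 1.1°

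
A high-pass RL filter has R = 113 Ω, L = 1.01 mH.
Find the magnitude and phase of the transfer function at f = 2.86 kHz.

Step 1 — Angular frequency: ω = 2π·2860 = 1.797e+04 rad/s.
Step 2 — Transfer function: H(jω) = jωL/(R + jωL).
Step 3 — Numerator jωL = j·18.15; denominator R + jωL = 113 + j18.15.
Step 4 — H = 0.02515 + j0.1566.
Step 5 — Magnitude: |H| = 0.1586 (-16.0 dB); phase: φ = 80.9°.

|H| = 0.1586 (-16.0 dB), φ = 80.9°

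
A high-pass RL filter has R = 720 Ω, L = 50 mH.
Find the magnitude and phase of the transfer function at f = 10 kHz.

Step 1 — Angular frequency: ω = 2π·1e+04 = 6.283e+04 rad/s.
Step 2 — Transfer function: H(jω) = jωL/(R + jωL).
Step 3 — Numerator jωL = j·3142; denominator R + jωL = 720 + j3142.
Step 4 — H = 0.9501 + j0.2177.
Step 5 — Magnitude: |H| = 0.9747 (-0.2 dB); phase: φ = 12.9°.

|H| = 0.9747 (-0.2 dB), φ = 12.9°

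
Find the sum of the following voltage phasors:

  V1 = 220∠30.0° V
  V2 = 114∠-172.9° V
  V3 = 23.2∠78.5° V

Step 1 — Convert each phasor to rectangular form:
  V1 = 220·(cos(30.0°) + j·sin(30.0°)) = 190.5 + j110 V
  V2 = 114·(cos(-172.9°) + j·sin(-172.9°)) = -113.1 - j14.09 V
  V3 = 23.2·(cos(78.5°) + j·sin(78.5°)) = 4.625 + j22.73 V
Step 2 — Sum components: V_total = 82.03 + j118.6 V.
Step 3 — Convert to polar: |V_total| = 144.2 V, ∠V_total = 55.3°.

V_total = 144.2∠55.3° V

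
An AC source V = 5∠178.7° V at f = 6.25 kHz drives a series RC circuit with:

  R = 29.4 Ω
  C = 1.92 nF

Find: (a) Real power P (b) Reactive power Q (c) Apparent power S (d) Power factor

Step 1 — Angular frequency: ω = 2π·f = 2π·6250 = 3.927e+04 rad/s.
Step 2 — Component impedances:
  R: Z = R = 29.4 Ω
  C: Z = 1/(jωC) = -j/(ω·C) = 0 - j1.326e+04 Ω
Step 3 — Series combination: Z_total = R + C = 29.4 - j1.326e+04 Ω = 1.326e+04∠-89.9° Ω.
Step 4 — Source phasor: V = 5∠178.7° V = -4.999 + j0.1134 V.
Step 5 — Current: I = V / Z = -9.388e-06 - j0.0003769 A = 0.000377∠-91.4° A.
Step 6 — Complex power: S = V·I* = 4.178e-06 - j0.001885 VA.
Step 7 — Real power: P = Re(S) = 4.178e-06 W.
Step 8 — Reactive power: Q = Im(S) = -0.001885 VAR.
Step 9 — Apparent power: |S| = 0.001885 VA.
Step 10 — Power factor: PF = P/|S| = 0.002217 (leading).

(a) P = 4.178e-06 W  (b) Q = -0.001885 VAR  (c) S = 0.001885 VA  (d) PF = 0.002217 (leading)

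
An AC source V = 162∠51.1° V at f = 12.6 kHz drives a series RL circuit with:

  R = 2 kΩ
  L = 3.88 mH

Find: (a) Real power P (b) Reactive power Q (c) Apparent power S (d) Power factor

Step 1 — Angular frequency: ω = 2π·f = 2π·1.26e+04 = 7.917e+04 rad/s.
Step 2 — Component impedances:
  R: Z = R = 2000 Ω
  L: Z = jωL = j·7.917e+04·0.00388 = 0 + j307.2 Ω
Step 3 — Series combination: Z_total = R + L = 2000 + j307.2 Ω = 2023∠8.7° Ω.
Step 4 — Source phasor: V = 162∠51.1° V = 101.7 + j126.1 V.
Step 5 — Current: I = V / Z = 0.05915 + j0.05395 A = 0.08006∠42.4° A.
Step 6 — Complex power: S = V·I* = 12.82 + j1.969 VA.
Step 7 — Real power: P = Re(S) = 12.82 W.
Step 8 — Reactive power: Q = Im(S) = 1.969 VAR.
Step 9 — Apparent power: |S| = 12.97 VA.
Step 10 — Power factor: PF = P/|S| = 0.9884 (lagging).

(a) P = 12.82 W  (b) Q = 1.969 VAR  (c) S = 12.97 VA  (d) PF = 0.9884 (lagging)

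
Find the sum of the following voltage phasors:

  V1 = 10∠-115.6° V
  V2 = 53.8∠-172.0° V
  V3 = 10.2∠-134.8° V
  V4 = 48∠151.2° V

Step 1 — Convert each phasor to rectangular form:
  V1 = 10·(cos(-115.6°) + j·sin(-115.6°)) = -4.321 - j9.018 V
  V2 = 53.8·(cos(-172.0°) + j·sin(-172.0°)) = -53.28 - j7.488 V
  V3 = 10.2·(cos(-134.8°) + j·sin(-134.8°)) = -7.187 - j7.238 V
  V4 = 48·(cos(151.2°) + j·sin(151.2°)) = -42.06 + j23.12 V
Step 2 — Sum components: V_total = -106.8 - j0.6193 V.
Step 3 — Convert to polar: |V_total| = 106.8 V, ∠V_total = -179.7°.

V_total = 106.8∠-179.7° V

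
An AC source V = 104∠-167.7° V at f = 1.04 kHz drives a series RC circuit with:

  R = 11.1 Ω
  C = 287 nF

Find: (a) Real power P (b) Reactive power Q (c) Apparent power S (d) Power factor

Step 1 — Angular frequency: ω = 2π·f = 2π·1040 = 6535 rad/s.
Step 2 — Component impedances:
  R: Z = R = 11.1 Ω
  C: Z = 1/(jωC) = -j/(ω·C) = 0 - j533.2 Ω
Step 3 — Series combination: Z_total = R + C = 11.1 - j533.2 Ω = 533.3∠-88.8° Ω.
Step 4 — Source phasor: V = 104∠-167.7° V = -101.6 - j22.16 V.
Step 5 — Current: I = V / Z = 0.03757 - j0.1913 A = 0.195∠-78.9° A.
Step 6 — Complex power: S = V·I* = 0.4221 - j20.28 VA.
Step 7 — Real power: P = Re(S) = 0.4221 W.
Step 8 — Reactive power: Q = Im(S) = -20.28 VAR.
Step 9 — Apparent power: |S| = 20.28 VA.
Step 10 — Power factor: PF = P/|S| = 0.02081 (leading).

(a) P = 0.4221 W  (b) Q = -20.28 VAR  (c) S = 20.28 VA  (d) PF = 0.02081 (leading)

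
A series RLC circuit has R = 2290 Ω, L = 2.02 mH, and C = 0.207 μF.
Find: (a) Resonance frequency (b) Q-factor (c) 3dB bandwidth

Step 1 — Resonance condition Im(Z)=0 gives ω₀ = 1/√(LC).
Step 2 — ω₀ = 1/√(0.00202·2.07e-07) = 4.89e+04 rad/s.
Step 3 — f₀ = ω₀/(2π) = 7783 Hz.
Step 4 — Series Q: Q = ω₀L/R = 4.89e+04·0.00202/2290 = 0.04314.
Step 5 — 3dB bandwidth: Δω = ω₀/Q = 1.134e+06 rad/s; BW = Δω/(2π) = 1.804e+05 Hz.

(a) f₀ = 7783 Hz  (b) Q = 0.04314  (c) BW = 1.804e+05 Hz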